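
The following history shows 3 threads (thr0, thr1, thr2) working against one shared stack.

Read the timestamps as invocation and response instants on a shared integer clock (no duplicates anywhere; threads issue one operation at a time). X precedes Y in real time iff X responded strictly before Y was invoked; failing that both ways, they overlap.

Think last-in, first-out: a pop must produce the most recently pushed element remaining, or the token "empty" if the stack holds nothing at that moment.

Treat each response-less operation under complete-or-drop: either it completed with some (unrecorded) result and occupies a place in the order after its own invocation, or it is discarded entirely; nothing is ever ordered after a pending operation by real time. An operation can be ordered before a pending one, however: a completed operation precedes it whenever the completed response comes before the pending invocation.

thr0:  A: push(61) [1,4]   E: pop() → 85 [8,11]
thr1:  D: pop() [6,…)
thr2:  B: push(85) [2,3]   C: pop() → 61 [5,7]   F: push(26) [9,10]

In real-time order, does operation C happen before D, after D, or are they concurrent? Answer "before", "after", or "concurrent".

C spans [5,7], D spans [6,…)
the intervals overlap in both directions

concurrent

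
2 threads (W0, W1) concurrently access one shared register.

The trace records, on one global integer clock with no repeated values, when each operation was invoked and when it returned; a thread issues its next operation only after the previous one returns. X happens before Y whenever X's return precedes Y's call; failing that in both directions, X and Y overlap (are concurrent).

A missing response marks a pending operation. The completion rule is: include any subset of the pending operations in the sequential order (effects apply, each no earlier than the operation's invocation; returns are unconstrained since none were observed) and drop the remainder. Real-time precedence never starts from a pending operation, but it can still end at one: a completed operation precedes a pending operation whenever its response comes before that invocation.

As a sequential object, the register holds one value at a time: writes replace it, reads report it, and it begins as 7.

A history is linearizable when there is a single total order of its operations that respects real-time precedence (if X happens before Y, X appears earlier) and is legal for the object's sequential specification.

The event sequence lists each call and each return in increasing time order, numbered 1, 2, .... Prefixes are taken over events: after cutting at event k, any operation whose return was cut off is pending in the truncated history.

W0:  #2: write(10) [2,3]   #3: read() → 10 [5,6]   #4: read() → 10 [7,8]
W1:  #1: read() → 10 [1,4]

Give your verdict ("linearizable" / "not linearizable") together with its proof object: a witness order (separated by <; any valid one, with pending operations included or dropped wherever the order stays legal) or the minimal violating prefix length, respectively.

1. #2 write(10), leaving value 10
2. #1 read() → 10, leaving value 10
3. #3 read() → 10, leaving value 10
4. #4 read() → 10, leaving value 10

linearizable — witness: #2 < #1 < #3 < #4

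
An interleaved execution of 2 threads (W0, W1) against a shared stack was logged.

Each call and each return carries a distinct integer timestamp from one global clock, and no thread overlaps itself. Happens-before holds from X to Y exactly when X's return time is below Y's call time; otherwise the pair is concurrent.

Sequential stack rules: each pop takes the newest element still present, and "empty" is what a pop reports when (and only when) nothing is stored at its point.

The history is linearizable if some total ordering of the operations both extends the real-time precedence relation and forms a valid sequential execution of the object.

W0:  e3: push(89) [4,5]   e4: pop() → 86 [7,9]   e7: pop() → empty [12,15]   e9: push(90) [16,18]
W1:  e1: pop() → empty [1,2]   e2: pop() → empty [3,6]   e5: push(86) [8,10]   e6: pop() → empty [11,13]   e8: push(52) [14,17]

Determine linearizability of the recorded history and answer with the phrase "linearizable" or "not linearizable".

cut after 14 events: linearizable; cut after 15 events (e7 responds, time 15): not linearizable
real-time-consistent orders of the 7 completed operations: 8 — all fail the stack replay
no completion choice of the 1 pending operation (e8) rescues it — every subset was tried
sample order e1, e2, e3, e4, e5, e6, e7 (pending dropped) stalls at step 4 — e4 pop() → 86 has no legal effect
sample order e1, e2, e3, e4, e5, e7, e6 (pending dropped) stalls at step 4 — e4 pop() → 86 has no legal effect

not linearizable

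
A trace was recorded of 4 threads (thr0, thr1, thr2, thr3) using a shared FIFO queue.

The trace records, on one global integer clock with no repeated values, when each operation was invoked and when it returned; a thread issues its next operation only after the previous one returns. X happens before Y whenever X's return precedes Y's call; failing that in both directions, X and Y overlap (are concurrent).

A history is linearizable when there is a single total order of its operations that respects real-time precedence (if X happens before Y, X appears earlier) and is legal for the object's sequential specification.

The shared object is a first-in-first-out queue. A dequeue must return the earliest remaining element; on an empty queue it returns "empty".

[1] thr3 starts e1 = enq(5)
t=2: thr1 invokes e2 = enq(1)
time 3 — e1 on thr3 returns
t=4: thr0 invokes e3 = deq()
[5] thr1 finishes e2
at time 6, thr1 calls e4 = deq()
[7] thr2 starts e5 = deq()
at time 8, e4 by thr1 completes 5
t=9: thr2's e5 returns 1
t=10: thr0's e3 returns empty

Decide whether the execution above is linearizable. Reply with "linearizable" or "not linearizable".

a witness: e1, e2, e4, e5, e3
step 1: e1 enq(5) — queue <5>
step 2: e2 enq(1) — queue <5,1>
step 3: e4 deq() → 5 — queue <1>
step 4: e5 deq() → 1 — queue <>
step 5: e3 deq() → empty — queue <>

linearizable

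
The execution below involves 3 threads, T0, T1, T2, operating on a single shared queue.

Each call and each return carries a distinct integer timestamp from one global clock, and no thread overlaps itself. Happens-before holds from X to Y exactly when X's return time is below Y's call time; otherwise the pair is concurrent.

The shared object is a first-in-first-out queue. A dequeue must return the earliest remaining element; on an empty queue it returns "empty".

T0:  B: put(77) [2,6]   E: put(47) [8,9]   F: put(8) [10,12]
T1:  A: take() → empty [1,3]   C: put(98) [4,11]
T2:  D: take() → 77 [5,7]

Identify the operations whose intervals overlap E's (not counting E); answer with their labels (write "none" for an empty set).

E runs from 8 to 9; window-overlapping ops are concurrent
A [1,3]: before
B [2,6]: before
C [4,11]: concurrent
D [5,7]: before
F [10,12]: after

C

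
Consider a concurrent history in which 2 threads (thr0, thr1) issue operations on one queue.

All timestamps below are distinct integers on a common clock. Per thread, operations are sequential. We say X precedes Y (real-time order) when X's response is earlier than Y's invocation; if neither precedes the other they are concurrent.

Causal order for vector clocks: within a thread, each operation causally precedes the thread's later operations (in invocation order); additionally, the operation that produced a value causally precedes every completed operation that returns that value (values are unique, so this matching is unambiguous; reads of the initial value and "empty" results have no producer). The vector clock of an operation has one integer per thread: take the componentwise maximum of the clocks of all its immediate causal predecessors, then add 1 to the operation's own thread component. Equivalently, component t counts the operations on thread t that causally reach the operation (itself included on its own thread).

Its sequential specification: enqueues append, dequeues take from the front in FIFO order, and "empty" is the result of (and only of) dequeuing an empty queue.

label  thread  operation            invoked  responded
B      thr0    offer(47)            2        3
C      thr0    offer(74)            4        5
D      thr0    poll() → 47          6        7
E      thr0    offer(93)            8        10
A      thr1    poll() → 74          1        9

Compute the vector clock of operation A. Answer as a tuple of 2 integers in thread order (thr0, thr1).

no predecessors for B (invoked 2): thr0 increments from zero → (1, 0)
from VC(B)=(1, 0), C (invoked 4) maxes components and bumps thr0 → (2, 0)
from VC(C)=(2, 0), A (invoked 1) maxes components and bumps thr1 → (2, 1)
from VC(B)=(1, 0), VC(C)=(2, 0), D (invoked 6) maxes components and bumps thr0 → (3, 0)
from VC(D)=(3, 0), E (invoked 8) maxes components and bumps thr0 → (4, 0)
target: VC(A) = (2, 1)

(2, 1)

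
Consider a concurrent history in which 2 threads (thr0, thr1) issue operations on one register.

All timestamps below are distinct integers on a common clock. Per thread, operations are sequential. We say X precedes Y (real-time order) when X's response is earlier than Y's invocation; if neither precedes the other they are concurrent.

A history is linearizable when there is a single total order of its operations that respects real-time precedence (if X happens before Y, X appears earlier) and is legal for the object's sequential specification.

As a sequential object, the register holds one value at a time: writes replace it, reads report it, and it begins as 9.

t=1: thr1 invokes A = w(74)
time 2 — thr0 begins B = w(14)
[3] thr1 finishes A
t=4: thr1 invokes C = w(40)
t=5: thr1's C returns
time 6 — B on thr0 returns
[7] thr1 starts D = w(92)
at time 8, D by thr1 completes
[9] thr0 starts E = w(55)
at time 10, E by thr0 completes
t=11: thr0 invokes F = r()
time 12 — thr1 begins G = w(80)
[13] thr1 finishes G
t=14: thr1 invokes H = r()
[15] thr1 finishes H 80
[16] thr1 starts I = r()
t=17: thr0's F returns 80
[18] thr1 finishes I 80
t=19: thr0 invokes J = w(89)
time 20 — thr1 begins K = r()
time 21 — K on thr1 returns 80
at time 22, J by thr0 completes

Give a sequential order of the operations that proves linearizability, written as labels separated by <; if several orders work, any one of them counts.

A < B < C < D < E < G < F < H < I < K < J

after step 1 (A w(74)): value 74
after step 2 (B w(14)): value 14
after step 3 (C w(40)): value 40
after step 4 (D w(92)): value 92
after step 5 (E w(55)): value 55
after step 6 (G w(80)): value 80
after step 7 (F r() → 80): value 80
after step 8 (H r() → 80): value 80
after step 9 (I r() → 80): value 80
after step 10 (K r() → 80): value 80
after step 11 (J w(89)): value 89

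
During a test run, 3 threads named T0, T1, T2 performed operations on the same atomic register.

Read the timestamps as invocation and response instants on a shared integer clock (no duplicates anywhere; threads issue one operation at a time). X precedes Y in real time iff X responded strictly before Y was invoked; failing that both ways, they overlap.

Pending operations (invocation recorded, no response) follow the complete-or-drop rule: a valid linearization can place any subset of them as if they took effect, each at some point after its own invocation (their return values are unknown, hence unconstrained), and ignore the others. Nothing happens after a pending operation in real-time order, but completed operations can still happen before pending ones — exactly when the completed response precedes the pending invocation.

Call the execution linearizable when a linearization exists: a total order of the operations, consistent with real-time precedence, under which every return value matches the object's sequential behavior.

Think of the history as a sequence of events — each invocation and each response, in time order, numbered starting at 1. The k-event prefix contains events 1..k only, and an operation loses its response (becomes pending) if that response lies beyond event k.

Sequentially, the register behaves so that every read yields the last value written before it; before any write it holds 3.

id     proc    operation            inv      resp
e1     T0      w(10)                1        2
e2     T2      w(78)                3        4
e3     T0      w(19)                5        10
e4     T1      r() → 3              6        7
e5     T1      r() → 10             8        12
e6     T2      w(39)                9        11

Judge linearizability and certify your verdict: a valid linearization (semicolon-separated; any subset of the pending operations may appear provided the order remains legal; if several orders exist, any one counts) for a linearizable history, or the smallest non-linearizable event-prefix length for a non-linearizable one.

already the first 7 events (up to e4's response at time 7) admit no linearization; the first 6 still do
exhaustive check: the 3 completed atomic register ops admit one real-time order; illegal
completion choices over the 1 pending operation (e3) were checked; none helps
one such order, e1, e2, e4 (pending dropped), breaks at step 3 where e4 r() → 3 is illegal

not linearizable — minimal violating prefix: 7 events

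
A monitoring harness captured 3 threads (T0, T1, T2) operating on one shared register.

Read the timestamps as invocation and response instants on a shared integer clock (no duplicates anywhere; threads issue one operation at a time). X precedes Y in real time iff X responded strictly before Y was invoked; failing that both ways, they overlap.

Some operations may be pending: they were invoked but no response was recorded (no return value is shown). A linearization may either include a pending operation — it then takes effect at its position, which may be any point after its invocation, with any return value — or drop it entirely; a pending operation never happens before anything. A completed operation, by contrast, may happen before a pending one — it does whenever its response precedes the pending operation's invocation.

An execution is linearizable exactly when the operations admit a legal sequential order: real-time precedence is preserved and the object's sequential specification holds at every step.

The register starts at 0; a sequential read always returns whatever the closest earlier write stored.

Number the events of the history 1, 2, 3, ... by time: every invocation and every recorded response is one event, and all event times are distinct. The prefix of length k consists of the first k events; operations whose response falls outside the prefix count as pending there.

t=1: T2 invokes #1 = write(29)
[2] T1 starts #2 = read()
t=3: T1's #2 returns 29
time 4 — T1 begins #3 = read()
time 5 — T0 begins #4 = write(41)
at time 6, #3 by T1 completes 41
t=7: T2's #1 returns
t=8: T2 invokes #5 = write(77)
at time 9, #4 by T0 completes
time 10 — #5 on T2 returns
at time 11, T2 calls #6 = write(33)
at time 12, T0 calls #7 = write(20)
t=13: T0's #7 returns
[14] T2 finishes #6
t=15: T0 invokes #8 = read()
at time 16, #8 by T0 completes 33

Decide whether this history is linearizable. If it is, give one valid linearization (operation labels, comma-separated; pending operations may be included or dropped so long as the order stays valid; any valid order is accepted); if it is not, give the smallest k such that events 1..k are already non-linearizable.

1. #1 write(29), leaving value 29
2. #2 read() → 29, leaving value 29
3. #4 write(41), leaving value 41
4. #3 read() → 41, leaving value 41
5. #5 write(77), leaving value 77
6. #7 write(20), leaving value 20
7. #6 write(33), leaving value 33
8. #8 read() → 33, leaving value 33

linearizable — witness: #1, #2, #4, #3, #5, #7, #6, #8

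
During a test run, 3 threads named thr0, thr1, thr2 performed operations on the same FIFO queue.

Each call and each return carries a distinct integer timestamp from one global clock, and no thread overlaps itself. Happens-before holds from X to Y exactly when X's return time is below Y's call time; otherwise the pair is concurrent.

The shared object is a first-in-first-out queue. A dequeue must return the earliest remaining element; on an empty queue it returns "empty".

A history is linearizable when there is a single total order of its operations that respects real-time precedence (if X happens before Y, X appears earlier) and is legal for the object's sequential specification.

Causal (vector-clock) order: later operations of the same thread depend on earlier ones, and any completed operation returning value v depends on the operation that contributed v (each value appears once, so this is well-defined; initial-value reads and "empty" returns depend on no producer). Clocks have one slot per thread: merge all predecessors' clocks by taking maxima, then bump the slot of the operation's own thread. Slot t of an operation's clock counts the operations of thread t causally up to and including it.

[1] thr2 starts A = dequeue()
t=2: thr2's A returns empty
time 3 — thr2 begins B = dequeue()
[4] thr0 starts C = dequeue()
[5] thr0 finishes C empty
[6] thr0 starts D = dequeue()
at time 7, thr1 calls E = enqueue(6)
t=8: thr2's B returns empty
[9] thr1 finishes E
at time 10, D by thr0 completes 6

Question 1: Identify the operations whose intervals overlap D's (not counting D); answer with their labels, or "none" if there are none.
concurrent with D ([6,10]): every op whose interval crosses 6..10
A [1,2]: before
B [3,8]: concurrent
C [4,5]: before
E [7,9]: concurrent

B, E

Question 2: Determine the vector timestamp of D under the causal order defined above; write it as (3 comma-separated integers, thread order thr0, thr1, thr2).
A (invocation 1): nothing precedes it; thr2's component alone gives (0, 0, 1)
E (invocation 7): nothing precedes it; thr1's component alone gives (0, 1, 0)
C (invocation 4): nothing precedes it; thr0's component alone gives (1, 0, 0)
B, invoked 3, takes VC(A)=(0, 0, 1) under max, adds 1 for thr2 → (0, 0, 2)
D, invoked 6, takes VC(C)=(1, 0, 0), VC(E)=(0, 1, 0) under max, adds 1 for thr0 → (2, 1, 0)
target: VC(D) = (2, 1, 0)

(2, 1, 0)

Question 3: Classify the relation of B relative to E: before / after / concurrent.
B spans [3,8], E spans [7,9]
the intervals overlap in both directions

concurrent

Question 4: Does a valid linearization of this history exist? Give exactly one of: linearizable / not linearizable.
one valid linearization: A, B, C, E, D
step 1: A dequeue() → empty — queue <>
step 2: B dequeue() → empty — queue <>
step 3: C dequeue() → empty — queue <>
step 4: E enqueue(6) — queue <6>
step 5: D dequeue() → 6 — queue <>

linearizable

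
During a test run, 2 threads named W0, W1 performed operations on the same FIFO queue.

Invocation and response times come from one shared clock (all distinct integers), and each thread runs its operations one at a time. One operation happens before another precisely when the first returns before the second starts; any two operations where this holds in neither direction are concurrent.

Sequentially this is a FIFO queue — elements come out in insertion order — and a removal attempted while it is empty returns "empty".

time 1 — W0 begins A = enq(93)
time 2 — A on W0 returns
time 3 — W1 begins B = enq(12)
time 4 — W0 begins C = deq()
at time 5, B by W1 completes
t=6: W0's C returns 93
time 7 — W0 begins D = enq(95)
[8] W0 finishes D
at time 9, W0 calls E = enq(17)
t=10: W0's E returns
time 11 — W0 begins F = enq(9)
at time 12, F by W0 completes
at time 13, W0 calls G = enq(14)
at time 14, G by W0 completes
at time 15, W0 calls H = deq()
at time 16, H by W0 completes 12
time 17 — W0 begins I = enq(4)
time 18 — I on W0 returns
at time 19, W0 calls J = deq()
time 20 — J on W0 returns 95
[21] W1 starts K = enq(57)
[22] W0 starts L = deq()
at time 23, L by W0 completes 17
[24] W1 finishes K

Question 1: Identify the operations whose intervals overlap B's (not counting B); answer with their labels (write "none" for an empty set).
C

B spans [3,5]: anything still running between times 3 and 5 counts as concurrent
A [1,2]: before
C [4,6]: concurrent
D [7,8]: after
E [9,10]: after
F [11,12]: after
G [13,14]: after
H [15,16]: after
I [17,18]: after
J [19,20]: after
K [21,24]: after
L [22,23]: after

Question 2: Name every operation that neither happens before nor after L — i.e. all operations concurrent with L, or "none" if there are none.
K

L runs from 22 to 23; window-overlapping ops are concurrent
A [1,2]: before
B [3,5]: before
C [4,6]: before
D [7,8]: before
E [9,10]: before
F [11,12]: before
G [13,14]: before
H [15,16]: before
I [17,18]: before
J [19,20]: before
K [21,24]: concurrent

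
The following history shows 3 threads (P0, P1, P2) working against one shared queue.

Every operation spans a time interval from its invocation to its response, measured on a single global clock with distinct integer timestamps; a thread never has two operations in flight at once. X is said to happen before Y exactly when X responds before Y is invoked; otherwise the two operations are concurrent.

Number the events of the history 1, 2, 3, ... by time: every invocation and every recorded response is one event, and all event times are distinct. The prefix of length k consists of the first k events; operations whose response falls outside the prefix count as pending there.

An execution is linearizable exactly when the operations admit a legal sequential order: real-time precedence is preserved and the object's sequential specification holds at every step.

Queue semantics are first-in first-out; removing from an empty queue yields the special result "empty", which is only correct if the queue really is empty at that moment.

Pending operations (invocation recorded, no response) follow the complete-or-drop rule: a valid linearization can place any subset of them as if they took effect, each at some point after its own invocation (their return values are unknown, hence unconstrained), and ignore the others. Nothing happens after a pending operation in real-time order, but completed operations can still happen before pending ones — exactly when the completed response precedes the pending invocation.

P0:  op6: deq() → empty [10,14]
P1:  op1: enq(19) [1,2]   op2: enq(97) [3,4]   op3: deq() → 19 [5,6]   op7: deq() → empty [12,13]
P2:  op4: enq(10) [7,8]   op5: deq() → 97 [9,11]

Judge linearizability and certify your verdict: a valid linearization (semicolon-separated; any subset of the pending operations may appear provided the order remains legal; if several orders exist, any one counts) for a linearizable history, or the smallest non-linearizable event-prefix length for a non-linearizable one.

already the first 14 events (up to op6's response at time 14) admit no linearization; the first 13 still do
real-time-consistent orders of the 7 completed operations: 3 — all fail the queue replay
take op1, op2, op3, op4, op5, op6, op7: step 6 already fails, because op6 deq() → empty cannot occur there
take op1, op2, op3, op4, op5, op7, op6: step 6 already fails, because op7 deq() → empty cannot occur there

not linearizable — minimal violating prefix: 14 events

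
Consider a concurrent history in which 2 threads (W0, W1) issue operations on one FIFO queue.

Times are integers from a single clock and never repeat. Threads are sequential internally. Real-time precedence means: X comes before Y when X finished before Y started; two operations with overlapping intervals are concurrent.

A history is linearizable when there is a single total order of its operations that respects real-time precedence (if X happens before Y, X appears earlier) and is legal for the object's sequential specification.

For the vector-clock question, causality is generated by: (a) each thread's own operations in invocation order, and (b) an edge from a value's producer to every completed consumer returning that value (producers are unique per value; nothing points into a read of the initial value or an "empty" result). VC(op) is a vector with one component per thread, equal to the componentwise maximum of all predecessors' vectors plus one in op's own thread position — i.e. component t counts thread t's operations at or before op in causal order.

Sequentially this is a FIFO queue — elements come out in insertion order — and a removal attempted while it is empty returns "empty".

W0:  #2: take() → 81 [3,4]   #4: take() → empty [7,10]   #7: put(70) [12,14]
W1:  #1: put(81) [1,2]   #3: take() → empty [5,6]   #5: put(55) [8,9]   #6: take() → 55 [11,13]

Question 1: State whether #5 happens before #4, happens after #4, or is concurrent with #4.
#5 spans [8,9], #4 spans [7,10]
the intervals overlap in both directions

concurrent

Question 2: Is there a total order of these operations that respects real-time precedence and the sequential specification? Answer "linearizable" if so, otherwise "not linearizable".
one valid linearization: #1, #2, #3, #4, #5, #6, #7
step 1: #1 put(81) — queue <81>
step 2: #2 take() → 81 — queue <>
step 3: #3 take() → empty — queue <>
step 4: #4 take() → empty — queue <>
step 5: #5 put(55) — queue <55>
step 6: #6 take() → 55 — queue <>
step 7: #7 put(70) — queue <70>

linearizable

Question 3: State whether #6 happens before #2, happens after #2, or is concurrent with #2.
#6 spans [11,13], #2 spans [3,4]
resp(#2)=4 < inv(#6)=11

after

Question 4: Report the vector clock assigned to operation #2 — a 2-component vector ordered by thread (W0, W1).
root op #1, invoked 1: fresh clock plus W1's own tick → (0, 1)
#3, invoked 5, takes VC(#1)=(0, 1) under max, adds 1 for W1 → (0, 2)
#2, invoked 3, takes VC(#1)=(0, 1) under max, adds 1 for W0 → (1, 1)
#5, invoked 8, takes VC(#3)=(0, 2) under max, adds 1 for W1 → (0, 3)
#4, invoked 7, takes VC(#2)=(1, 1) under max, adds 1 for W0 → (2, 1)
#6, invoked 11, takes VC(#5)=(0, 3) under max, adds 1 for W1 → (0, 4)
#7, invoked 12, takes VC(#4)=(2, 1) under max, adds 1 for W0 → (3, 1)
target: VC(#2) = (1, 1)

(1, 1)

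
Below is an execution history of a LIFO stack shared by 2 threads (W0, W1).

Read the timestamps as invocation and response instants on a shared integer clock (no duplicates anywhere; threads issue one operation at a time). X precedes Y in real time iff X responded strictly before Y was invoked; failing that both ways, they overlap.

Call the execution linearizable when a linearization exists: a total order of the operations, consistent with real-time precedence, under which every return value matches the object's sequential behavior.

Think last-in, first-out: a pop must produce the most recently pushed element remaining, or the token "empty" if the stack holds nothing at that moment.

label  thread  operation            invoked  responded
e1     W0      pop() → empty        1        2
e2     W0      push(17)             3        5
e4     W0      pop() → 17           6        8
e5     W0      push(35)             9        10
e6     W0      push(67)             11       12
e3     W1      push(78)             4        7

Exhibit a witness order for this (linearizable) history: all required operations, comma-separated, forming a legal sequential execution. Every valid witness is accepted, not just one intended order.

e1, e2, e4, e3, e5, e6

after step 1 (e1 pop() → empty): stack <>
after step 2 (e2 push(17)): stack <17>
after step 3 (e4 pop() → 17): stack <>
after step 4 (e3 push(78)): stack <78>
after step 5 (e5 push(35)): stack <78,35>
after step 6 (e6 push(67)): stack <78,35,67>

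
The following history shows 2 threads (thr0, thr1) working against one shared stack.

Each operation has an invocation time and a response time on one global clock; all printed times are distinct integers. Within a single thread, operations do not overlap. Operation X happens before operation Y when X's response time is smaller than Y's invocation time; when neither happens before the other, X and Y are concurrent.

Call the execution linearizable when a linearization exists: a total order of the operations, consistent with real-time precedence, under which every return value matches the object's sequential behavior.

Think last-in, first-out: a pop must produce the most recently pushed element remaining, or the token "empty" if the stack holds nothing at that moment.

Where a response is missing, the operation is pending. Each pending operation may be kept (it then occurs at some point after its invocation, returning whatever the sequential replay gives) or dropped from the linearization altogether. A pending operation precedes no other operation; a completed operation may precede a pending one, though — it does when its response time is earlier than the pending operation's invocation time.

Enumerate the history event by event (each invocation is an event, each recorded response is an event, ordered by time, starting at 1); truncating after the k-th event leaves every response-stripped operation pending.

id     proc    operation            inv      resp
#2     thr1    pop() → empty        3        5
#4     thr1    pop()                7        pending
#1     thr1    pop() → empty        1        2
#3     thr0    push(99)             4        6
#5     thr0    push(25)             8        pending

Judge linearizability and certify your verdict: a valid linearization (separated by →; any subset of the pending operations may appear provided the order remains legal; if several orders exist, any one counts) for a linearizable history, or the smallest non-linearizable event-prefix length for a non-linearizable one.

linearizable — witness: #1 → #2 → #3

step 1: #1 pop() → empty — stack <>
step 2: #2 pop() → empty — stack <>
step 3: #3 push(99) — stack <99>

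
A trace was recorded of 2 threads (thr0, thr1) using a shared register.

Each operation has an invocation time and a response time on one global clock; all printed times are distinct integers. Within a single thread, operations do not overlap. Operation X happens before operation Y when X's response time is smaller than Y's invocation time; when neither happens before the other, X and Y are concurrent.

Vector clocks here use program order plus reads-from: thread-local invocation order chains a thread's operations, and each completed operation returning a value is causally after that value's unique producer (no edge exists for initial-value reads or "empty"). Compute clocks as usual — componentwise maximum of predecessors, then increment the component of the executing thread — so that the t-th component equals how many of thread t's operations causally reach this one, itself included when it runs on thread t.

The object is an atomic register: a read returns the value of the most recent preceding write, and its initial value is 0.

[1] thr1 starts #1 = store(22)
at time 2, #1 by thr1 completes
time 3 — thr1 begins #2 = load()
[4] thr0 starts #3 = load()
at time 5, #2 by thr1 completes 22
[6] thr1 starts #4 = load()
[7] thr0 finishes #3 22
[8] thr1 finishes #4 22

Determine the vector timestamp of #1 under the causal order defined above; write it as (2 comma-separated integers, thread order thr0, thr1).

(0, 1)

invoked at 1, #1 has no predecessors; its own thr1 bump gives (0, 1)
#2 (invocation 3): componentwise max over VC(#1)=(0, 1), +1 at thr1, giving (0, 2)
#3 (invocation 4): componentwise max over VC(#1)=(0, 1), +1 at thr0, giving (1, 1)
#4 (invocation 6): componentwise max over VC(#1)=(0, 1), VC(#2)=(0, 2), +1 at thr1, giving (0, 3)
target: VC(#1) = (0, 1)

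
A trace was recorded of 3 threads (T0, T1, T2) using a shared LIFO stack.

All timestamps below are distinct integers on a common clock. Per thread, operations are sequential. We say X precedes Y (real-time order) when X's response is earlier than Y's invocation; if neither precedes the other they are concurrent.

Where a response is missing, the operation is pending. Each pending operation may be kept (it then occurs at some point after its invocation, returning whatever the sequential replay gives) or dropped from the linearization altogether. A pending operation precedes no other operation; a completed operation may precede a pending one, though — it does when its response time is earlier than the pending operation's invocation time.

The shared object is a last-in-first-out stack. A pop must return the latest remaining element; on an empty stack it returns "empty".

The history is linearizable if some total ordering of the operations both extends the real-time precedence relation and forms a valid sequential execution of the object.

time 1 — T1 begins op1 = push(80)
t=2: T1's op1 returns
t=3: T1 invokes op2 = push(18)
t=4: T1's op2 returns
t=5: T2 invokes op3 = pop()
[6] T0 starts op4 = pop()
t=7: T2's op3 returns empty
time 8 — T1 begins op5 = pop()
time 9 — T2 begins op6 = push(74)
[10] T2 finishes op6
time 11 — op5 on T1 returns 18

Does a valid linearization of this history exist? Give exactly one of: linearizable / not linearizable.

not linearizable

the violation lands at event 7, op3's response at time 7: events 1..6 linearize, events 1..7 do not
exactly one order of the 3 completed ops respects real time; the LIFO stack replay fails
no completion choice of the 1 pending operation (op4) rescues it — every subset was tried
sample order op1, op2, op3 (pending dropped) stalls at step 3 — op3 pop() → empty has no legal effect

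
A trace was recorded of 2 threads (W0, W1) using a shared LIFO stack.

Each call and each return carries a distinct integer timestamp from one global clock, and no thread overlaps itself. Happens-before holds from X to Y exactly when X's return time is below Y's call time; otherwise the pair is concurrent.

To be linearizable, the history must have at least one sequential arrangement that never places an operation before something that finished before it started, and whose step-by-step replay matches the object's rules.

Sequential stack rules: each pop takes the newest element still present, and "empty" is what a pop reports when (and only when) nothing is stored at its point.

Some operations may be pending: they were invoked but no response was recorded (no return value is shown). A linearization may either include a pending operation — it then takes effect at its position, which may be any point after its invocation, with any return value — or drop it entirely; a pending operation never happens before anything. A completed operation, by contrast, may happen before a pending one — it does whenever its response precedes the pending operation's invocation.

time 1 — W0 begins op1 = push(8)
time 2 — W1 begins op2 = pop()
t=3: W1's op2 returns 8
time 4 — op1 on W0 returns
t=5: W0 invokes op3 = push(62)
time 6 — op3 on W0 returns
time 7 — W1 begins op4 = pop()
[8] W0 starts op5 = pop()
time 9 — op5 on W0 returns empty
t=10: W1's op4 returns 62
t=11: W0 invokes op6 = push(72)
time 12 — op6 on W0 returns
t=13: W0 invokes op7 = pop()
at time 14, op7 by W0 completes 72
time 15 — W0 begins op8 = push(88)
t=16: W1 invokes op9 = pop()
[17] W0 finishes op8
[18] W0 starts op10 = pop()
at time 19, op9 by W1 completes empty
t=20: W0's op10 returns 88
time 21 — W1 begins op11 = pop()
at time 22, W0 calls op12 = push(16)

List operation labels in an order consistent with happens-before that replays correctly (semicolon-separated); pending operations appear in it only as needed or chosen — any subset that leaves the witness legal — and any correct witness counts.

op1; op2; op3; op4; op5; op6; op7; op8; op10; op9

after step 1 (op1 push(8)): stack <8>
after step 2 (op2 pop() → 8): stack <>
after step 3 (op3 push(62)): stack <62>
after step 4 (op4 pop() → 62): stack <>
after step 5 (op5 pop() → empty): stack <>
after step 6 (op6 push(72)): stack <72>
after step 7 (op7 pop() → 72): stack <>
after step 8 (op8 push(88)): stack <88>
after step 9 (op10 pop() → 88): stack <>
after step 10 (op9 pop() → empty): stack <>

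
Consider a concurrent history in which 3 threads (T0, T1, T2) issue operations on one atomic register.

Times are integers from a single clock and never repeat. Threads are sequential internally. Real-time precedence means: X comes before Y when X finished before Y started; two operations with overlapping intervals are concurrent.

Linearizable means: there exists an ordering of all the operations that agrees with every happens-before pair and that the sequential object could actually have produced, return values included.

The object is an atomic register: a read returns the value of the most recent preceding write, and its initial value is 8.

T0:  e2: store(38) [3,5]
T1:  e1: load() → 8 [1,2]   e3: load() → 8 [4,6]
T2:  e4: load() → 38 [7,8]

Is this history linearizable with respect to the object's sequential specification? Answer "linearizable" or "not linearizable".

linearizable

a witness: e1, e3, e2, e4
step 1: e1 load() → 8 — value 8
step 2: e3 load() → 8 — value 8
step 3: e2 store(38) — value 38
step 4: e4 load() → 38 — value 38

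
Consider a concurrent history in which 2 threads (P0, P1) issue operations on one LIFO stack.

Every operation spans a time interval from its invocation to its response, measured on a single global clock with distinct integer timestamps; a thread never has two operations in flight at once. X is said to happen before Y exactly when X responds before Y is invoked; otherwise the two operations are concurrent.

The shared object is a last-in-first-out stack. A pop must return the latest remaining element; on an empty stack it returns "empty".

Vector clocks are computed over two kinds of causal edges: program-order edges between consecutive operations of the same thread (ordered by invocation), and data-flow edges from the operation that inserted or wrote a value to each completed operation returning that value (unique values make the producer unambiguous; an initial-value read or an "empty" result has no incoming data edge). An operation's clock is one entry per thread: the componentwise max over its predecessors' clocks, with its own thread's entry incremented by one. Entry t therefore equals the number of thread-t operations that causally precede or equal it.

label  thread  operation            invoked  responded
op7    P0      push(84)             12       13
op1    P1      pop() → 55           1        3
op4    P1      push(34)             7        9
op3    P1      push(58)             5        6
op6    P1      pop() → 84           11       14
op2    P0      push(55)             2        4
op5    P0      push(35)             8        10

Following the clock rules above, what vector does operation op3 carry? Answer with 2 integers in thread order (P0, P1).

(1, 2)

root op op2, invoked 2: fresh clock plus P0's own tick → (1, 0)
VC(op1, invoked at 1): max of VC(op2)=(1, 0), then +1 on thread P1 → (1, 1)
VC(op5, invoked at 8): max of VC(op2)=(1, 0), then +1 on thread P0 → (2, 0)
VC(op3, invoked at 5): max of VC(op1)=(1, 1), then +1 on thread P1 → (1, 2)
VC(op7, invoked at 12): max of VC(op5)=(2, 0), then +1 on thread P0 → (3, 0)
VC(op4, invoked at 7): max of VC(op3)=(1, 2), then +1 on thread P1 → (1, 3)
VC(op6, invoked at 11): max of VC(op4)=(1, 3), VC(op7)=(3, 0), then +1 on thread P1 → (3, 4)
target: VC(op3) = (1, 2)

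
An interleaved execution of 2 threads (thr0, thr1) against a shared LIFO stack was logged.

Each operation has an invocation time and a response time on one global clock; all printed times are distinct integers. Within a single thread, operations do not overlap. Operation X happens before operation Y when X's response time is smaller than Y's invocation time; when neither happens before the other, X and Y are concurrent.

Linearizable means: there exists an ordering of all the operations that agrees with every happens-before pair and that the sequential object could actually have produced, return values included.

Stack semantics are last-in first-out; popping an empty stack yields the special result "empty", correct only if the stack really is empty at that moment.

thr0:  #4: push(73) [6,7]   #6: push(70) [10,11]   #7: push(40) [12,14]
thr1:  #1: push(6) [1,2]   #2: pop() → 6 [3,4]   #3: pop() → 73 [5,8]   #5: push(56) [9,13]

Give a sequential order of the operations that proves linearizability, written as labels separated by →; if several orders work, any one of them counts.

#1 → #2 → #4 → #3 → #5 → #6 → #7

1. #1 push(6), leaving stack <6>
2. #2 pop() → 6, leaving stack <>
3. #4 push(73), leaving stack <73>
4. #3 pop() → 73, leaving stack <>
5. #5 push(56), leaving stack <56>
6. #6 push(70), leaving stack <56,70>
7. #7 push(40), leaving stack <56,70,40>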